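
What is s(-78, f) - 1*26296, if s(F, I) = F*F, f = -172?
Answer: -20212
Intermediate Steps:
s(F, I) = F²
s(-78, f) - 1*26296 = (-78)² - 1*26296 = 6084 - 26296 = -20212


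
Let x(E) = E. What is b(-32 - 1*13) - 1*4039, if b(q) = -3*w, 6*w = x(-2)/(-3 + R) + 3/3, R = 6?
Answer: -24235/6 ≈ -4039.2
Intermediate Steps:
w = 1/18 (w = (-2/(-3 + 6) + 3/3)/6 = (-2/3 + 3*(⅓))/6 = (-2*⅓ + 1)/6 = (-⅔ + 1)/6 = (⅙)*(⅓) = 1/18 ≈ 0.055556)
b(q) = -⅙ (b(q) = -3*1/18 = -⅙)
b(-32 - 1*13) - 1*4039 = -⅙ - 1*4039 = -⅙ - 4039 = -24235/6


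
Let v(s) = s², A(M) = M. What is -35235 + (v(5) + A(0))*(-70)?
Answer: -36985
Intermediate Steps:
-35235 + (v(5) + A(0))*(-70) = -35235 + (5² + 0)*(-70) = -35235 + (25 + 0)*(-70) = -35235 + 25*(-70) = -35235 - 1750 = -36985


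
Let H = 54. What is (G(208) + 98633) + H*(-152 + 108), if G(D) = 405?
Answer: 96662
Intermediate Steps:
(G(208) + 98633) + H*(-152 + 108) = (405 + 98633) + 54*(-152 + 108) = 99038 + 54*(-44) = 99038 - 2376 = 96662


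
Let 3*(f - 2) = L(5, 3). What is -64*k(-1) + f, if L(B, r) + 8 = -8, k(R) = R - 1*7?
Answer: 1526/3 ≈ 508.67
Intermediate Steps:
k(R) = -7 + R (k(R) = R - 7 = -7 + R)
L(B, r) = -16 (L(B, r) = -8 - 8 = -16)
f = -10/3 (f = 2 + (⅓)*(-16) = 2 - 16/3 = -10/3 ≈ -3.3333)
-64*k(-1) + f = -64*(-7 - 1) - 10/3 = -64*(-8) - 10/3 = 512 - 10/3 = 1526/3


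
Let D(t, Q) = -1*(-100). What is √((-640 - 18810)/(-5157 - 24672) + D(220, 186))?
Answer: 5*√3582283926/29829 ≈ 10.033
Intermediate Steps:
D(t, Q) = 100
√((-640 - 18810)/(-5157 - 24672) + D(220, 186)) = √((-640 - 18810)/(-5157 - 24672) + 100) = √(-19450/(-29829) + 100) = √(-19450*(-1/29829) + 100) = √(19450/29829 + 100) = √(3002350/29829) = 5*√3582283926/29829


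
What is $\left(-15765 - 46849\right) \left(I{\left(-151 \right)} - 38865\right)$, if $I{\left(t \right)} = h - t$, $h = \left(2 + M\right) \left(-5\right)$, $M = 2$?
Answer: $2425290676$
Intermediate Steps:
$h = -20$ ($h = \left(2 + 2\right) \left(-5\right) = 4 \left(-5\right) = -20$)
$I{\left(t \right)} = -20 - t$
$\left(-15765 - 46849\right) \left(I{\left(-151 \right)} - 38865\right) = \left(-15765 - 46849\right) \left(\left(-20 - -151\right) - 38865\right) = - 62614 \left(\left(-20 + 151\right) - 38865\right) = - 62614 \left(131 - 38865\right) = \left(-62614\right) \left(-38734\right) = 2425290676$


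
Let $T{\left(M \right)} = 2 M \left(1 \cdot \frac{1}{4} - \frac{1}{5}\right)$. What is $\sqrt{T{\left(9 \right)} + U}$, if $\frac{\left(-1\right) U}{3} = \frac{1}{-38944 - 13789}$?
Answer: $\frac{\sqrt{250285055910}}{527330} \approx 0.94871$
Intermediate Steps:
$T{\left(M \right)} = \frac{M}{10}$ ($T{\left(M \right)} = 2 M \left(1 \cdot \frac{1}{4} - \frac{1}{5}\right) = 2 M \left(\frac{1}{4} - \frac{1}{5}\right) = 2 M \frac{1}{20} = \frac{M}{10}$)
$U = \frac{3}{52733}$ ($U = - \frac{3}{-38944 - 13789} = - \frac{3}{-52733} = \left(-3\right) \left(- \frac{1}{52733}\right) = \frac{3}{52733} \approx 5.689 \cdot 10^{-5}$)
$\sqrt{T{\left(9 \right)} + U} = \sqrt{\frac{1}{10} \cdot 9 + \frac{3}{52733}} = \sqrt{\frac{9}{10} + \frac{3}{52733}} = \sqrt{\frac{474627}{527330}} = \frac{\sqrt{250285055910}}{527330}$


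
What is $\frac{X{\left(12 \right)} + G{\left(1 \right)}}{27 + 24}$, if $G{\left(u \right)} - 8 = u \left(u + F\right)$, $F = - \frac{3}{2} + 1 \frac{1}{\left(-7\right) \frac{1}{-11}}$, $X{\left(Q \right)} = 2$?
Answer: $\frac{155}{714} \approx 0.21709$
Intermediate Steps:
$F = \frac{1}{14}$ ($F = \left(-3\right) \frac{1}{2} + 1 \frac{1}{\left(-7\right) \left(- \frac{1}{11}\right)} = - \frac{3}{2} + 1 \frac{1}{\frac{7}{11}} = - \frac{3}{2} + 1 \cdot \frac{11}{7} = - \frac{3}{2} + \frac{11}{7} = \frac{1}{14} \approx 0.071429$)
$G{\left(u \right)} = 8 + u \left(\frac{1}{14} + u\right)$ ($G{\left(u \right)} = 8 + u \left(u + \frac{1}{14}\right) = 8 + u \left(\frac{1}{14} + u\right)$)
$\frac{X{\left(12 \right)} + G{\left(1 \right)}}{27 + 24} = \frac{2 + \left(8 + 1^{2} + \frac{1}{14} \cdot 1\right)}{27 + 24} = \frac{2 + \left(8 + 1 + \frac{1}{14}\right)}{51} = \left(2 + \frac{127}{14}\right) \frac{1}{51} = \frac{155}{14} \cdot \frac{1}{51} = \frac{155}{714}$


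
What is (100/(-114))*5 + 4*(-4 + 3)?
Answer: -478/57 ≈ -8.3860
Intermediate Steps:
(100/(-114))*5 + 4*(-4 + 3) = (100*(-1/114))*5 + 4*(-1) = -50/57*5 - 4 = -250/57 - 4 = -478/57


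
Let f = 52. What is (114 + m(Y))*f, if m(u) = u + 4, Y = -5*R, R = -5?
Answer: 7436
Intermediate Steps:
Y = 25 (Y = -5*(-5) = 25)
m(u) = 4 + u
(114 + m(Y))*f = (114 + (4 + 25))*52 = (114 + 29)*52 = 143*52 = 7436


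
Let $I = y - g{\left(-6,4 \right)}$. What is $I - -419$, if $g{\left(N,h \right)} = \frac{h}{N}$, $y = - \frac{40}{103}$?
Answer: $\frac{129557}{309} \approx 419.28$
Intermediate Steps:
$y = - \frac{40}{103}$ ($y = \left(-40\right) \frac{1}{103} = - \frac{40}{103} \approx -0.38835$)
$I = \frac{86}{309}$ ($I = - \frac{40}{103} - \frac{4}{-6} = - \frac{40}{103} - 4 \left(- \frac{1}{6}\right) = - \frac{40}{103} - - \frac{2}{3} = - \frac{40}{103} + \frac{2}{3} = \frac{86}{309} \approx 0.27832$)
$I - -419 = \frac{86}{309} - -419 = \frac{86}{309} + 419 = \frac{129557}{309}$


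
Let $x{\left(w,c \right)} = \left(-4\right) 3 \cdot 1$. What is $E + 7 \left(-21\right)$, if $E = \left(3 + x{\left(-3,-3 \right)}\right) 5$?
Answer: $-192$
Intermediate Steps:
$x{\left(w,c \right)} = -12$ ($x{\left(w,c \right)} = \left(-12\right) 1 = -12$)
$E = -45$ ($E = \left(3 - 12\right) 5 = \left(-9\right) 5 = -45$)
$E + 7 \left(-21\right) = -45 + 7 \left(-21\right) = -45 - 147 = -192$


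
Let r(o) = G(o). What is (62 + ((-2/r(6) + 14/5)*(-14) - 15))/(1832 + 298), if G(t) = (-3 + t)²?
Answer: 491/95850 ≈ 0.0051226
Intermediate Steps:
r(o) = (-3 + o)²
(62 + ((-2/r(6) + 14/5)*(-14) - 15))/(1832 + 298) = (62 + ((-2/(-3 + 6)² + 14/5)*(-14) - 15))/(1832 + 298) = (62 + ((-2/(3²) + 14*(⅕))*(-14) - 15))/2130 = (62 + ((-2/9 + 14/5)*(-14) - 15))*(1/2130) = (62 + ((116/45)*(-14) - 15))*(1/2130) = (62 + (-1624/45 - 15))*(1/2130) = (62 - 2299/45)*(1/2130) = (491/45)*(1/2130) = 491/95850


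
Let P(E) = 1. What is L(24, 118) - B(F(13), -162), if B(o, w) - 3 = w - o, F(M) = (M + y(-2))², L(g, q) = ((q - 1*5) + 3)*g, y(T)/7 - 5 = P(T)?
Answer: 5968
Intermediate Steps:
y(T) = 42 (y(T) = 35 + 7*1 = 35 + 7 = 42)
L(g, q) = g*(-2 + q) (L(g, q) = ((q - 5) + 3)*g = ((-5 + q) + 3)*g = (-2 + q)*g = g*(-2 + q))
F(M) = (42 + M)² (F(M) = (M + 42)² = (42 + M)²)
B(o, w) = 3 + w - o (B(o, w) = 3 + (w - o) = 3 + w - o)
L(24, 118) - B(F(13), -162) = 24*(-2 + 118) - (3 - 162 - (42 + 13)²) = 24*116 - (3 - 162 - 1*55²) = 2784 - (3 - 162 - 1*3025) = 2784 - (3 - 162 - 3025) = 2784 - 1*(-3184) = 2784 + 3184 = 5968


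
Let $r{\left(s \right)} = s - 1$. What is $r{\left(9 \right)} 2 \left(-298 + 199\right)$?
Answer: $-1584$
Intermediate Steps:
$r{\left(s \right)} = -1 + s$ ($r{\left(s \right)} = s - 1 = -1 + s$)
$r{\left(9 \right)} 2 \left(-298 + 199\right) = \left(-1 + 9\right) 2 \left(-298 + 199\right) = 8 \cdot 2 \left(-99\right) = 16 \left(-99\right) = -1584$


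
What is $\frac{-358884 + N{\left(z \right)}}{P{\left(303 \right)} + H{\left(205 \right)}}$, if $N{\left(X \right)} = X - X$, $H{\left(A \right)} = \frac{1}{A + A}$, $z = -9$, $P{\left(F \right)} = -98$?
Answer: $\frac{49047480}{13393} \approx 3662.2$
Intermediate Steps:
$H{\left(A \right)} = \frac{1}{2 A}$
$N{\left(X \right)} = 0$
$\frac{-358884 + N{\left(z \right)}}{P{\left(303 \right)} + H{\left(205 \right)}} = \frac{-358884 + 0}{-98 + \frac{1}{2 \cdot 205}} = - \frac{358884}{-98 + \frac{1}{2} \cdot \frac{1}{205}} = - \frac{358884}{-98 + \frac{1}{410}} = - \frac{358884}{- \frac{40179}{410}} = \left(-358884\right) \left(- \frac{410}{40179}\right) = \frac{49047480}{13393}$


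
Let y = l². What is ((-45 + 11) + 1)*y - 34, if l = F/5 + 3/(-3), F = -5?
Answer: -166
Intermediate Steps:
l = -2 (l = -5/5 + 3/(-3) = -5*⅕ + 3*(-⅓) = -1 - 1 = -2)
y = 4 (y = (-2)² = 4)
((-45 + 11) + 1)*y - 34 = ((-45 + 11) + 1)*4 - 34 = (-34 + 1)*4 - 34 = -33*4 - 34 = -132 - 34 = -166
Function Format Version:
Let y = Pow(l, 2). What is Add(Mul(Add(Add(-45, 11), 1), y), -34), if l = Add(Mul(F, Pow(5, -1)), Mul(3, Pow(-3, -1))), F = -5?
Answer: -166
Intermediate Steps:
l = -2 (l = Add(Mul(-5, Pow(5, -1)), Mul(3, Pow(-3, -1))) = Add(Mul(-5, Rational(1, 5)), Mul(3, Rational(-1, 3))) = Add(-1, -1) = -2)
y = 4 (y = Pow(-2, 2) = 4)
Add(Mul(Add(Add(-45, 11), 1), y), -34) = Add(Mul(Add(Add(-45, 11), 1), 4), -34) = Add(Mul(Add(-34, 1), 4), -34) = Add(Mul(-33, 4), -34) = Add(-132, -34) = -166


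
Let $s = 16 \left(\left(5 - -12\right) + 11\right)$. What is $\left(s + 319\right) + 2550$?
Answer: $3317$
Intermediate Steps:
$s = 448$ ($s = 16 \left(\left(5 + 12\right) + 11\right) = 16 \left(17 + 11\right) = 16 \cdot 28 = 448$)
$\left(s + 319\right) + 2550 = \left(448 + 319\right) + 2550 = 767 + 2550 = 3317$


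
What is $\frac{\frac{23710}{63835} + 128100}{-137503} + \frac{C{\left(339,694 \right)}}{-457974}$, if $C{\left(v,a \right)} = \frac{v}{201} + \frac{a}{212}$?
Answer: $- \frac{5319438439451608643}{5709821386691609748} \approx -0.93163$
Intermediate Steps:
$C{\left(v,a \right)} = \frac{v}{201} + \frac{a}{212}$ ($C{\left(v,a \right)} = v \frac{1}{201} + a \frac{1}{212} = \frac{v}{201} + \frac{a}{212}$)
$\frac{\frac{23710}{63835} + 128100}{-137503} + \frac{C{\left(339,694 \right)}}{-457974} = \frac{\frac{23710}{63835} + 128100}{-137503} + \frac{\frac{1}{201} \cdot 339 + \frac{1}{212} \cdot 694}{-457974} = \left(23710 \cdot \frac{1}{63835} + 128100\right) \left(- \frac{1}{137503}\right) + \left(\frac{113}{67} + \frac{347}{106}\right) \left(- \frac{1}{457974}\right) = \left(\frac{4742}{12767} + 128100\right) \left(- \frac{1}{137503}\right) + \frac{35227}{7102} \left(- \frac{1}{457974}\right) = \frac{1635457442}{12767} \left(- \frac{1}{137503}\right) - \frac{35227}{3252531348} = - \frac{1635457442}{1755500801} - \frac{35227}{3252531348} = - \frac{5319438439451608643}{5709821386691609748}$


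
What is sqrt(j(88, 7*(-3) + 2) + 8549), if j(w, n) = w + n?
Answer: sqrt(8618) ≈ 92.833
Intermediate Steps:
j(w, n) = n + w
sqrt(j(88, 7*(-3) + 2) + 8549) = sqrt(((7*(-3) + 2) + 88) + 8549) = sqrt(((-21 + 2) + 88) + 8549) = sqrt((-19 + 88) + 8549) = sqrt(69 + 8549) = sqrt(8618)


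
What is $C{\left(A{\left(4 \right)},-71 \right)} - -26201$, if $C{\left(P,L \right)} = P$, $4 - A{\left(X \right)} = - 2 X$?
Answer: $26213$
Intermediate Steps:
$A{\left(X \right)} = 4 + 2 X$ ($A{\left(X \right)} = 4 - - 2 X = 4 + 2 X$)
$C{\left(A{\left(4 \right)},-71 \right)} - -26201 = \left(4 + 2 \cdot 4\right) - -26201 = \left(4 + 8\right) + 26201 = 12 + 26201 = 26213$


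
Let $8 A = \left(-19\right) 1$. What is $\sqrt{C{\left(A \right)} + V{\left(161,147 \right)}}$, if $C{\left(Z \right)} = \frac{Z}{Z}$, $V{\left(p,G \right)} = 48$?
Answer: $7$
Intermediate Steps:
$A = - \frac{19}{8}$ ($A = \frac{\left(-19\right) 1}{8} = \frac{1}{8} \left(-19\right) = - \frac{19}{8} \approx -2.375$)
$C{\left(Z \right)} = 1$
$\sqrt{C{\left(A \right)} + V{\left(161,147 \right)}} = \sqrt{1 + 48} = \sqrt{49} = 7$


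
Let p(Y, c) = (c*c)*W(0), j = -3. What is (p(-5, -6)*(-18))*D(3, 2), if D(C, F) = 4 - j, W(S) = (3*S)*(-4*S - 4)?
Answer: 0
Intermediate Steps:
W(S) = 3*S*(-4 - 4*S) (W(S) = (3*S)*(-4 - 4*S) = 3*S*(-4 - 4*S))
D(C, F) = 7 (D(C, F) = 4 - 1*(-3) = 4 + 3 = 7)
p(Y, c) = 0 (p(Y, c) = (c*c)*(-12*0*(1 + 0)) = c²*(-12*0*1) = c²*0 = 0)
(p(-5, -6)*(-18))*D(3, 2) = (0*(-18))*7 = 0*7 = 0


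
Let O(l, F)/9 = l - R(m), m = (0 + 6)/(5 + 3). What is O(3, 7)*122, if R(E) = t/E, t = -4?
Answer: 9150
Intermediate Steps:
m = ¾ (m = 6/8 = 6*(⅛) = ¾ ≈ 0.75000)
R(E) = -4/E
O(l, F) = 48 + 9*l (O(l, F) = 9*(l - (-4)/¾) = 9*(l - (-4)*4/3) = 9*(l - 1*(-16/3)) = 9*(l + 16/3) = 9*(16/3 + l) = 48 + 9*l)
O(3, 7)*122 = (48 + 9*3)*122 = (48 + 27)*122 = 75*122 = 9150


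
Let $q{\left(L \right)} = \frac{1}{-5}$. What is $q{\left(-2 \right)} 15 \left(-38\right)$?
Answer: $114$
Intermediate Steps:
$q{\left(L \right)} = - \frac{1}{5}$
$q{\left(-2 \right)} 15 \left(-38\right) = \left(- \frac{1}{5}\right) 15 \left(-38\right) = \left(-3\right) \left(-38\right) = 114$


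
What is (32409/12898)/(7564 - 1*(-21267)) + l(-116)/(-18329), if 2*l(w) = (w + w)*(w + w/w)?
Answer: -4960048230359/6815862960302 ≈ -0.72772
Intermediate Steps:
l(w) = w*(1 + w) (l(w) = ((w + w)*(w + w/w))/2 = ((2*w)*(w + 1))/2 = ((2*w)*(1 + w))/2 = (2*w*(1 + w))/2 = w*(1 + w))
(32409/12898)/(7564 - 1*(-21267)) + l(-116)/(-18329) = (32409/12898)/(7564 - 1*(-21267)) - 116*(1 - 116)/(-18329) = (32409*(1/12898))/(7564 + 21267) - 116*(-115)*(-1/18329) = (32409/12898)/28831 + 13340*(-1/18329) = (32409/12898)*(1/28831) - 13340/18329 = 32409/371862238 - 13340/18329 = -4960048230359/6815862960302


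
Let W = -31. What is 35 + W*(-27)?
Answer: 872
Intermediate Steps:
35 + W*(-27) = 35 - 31*(-27) = 35 + 837 = 872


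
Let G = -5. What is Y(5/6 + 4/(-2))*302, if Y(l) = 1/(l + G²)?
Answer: 1812/143 ≈ 12.671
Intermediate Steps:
Y(l) = 1/(25 + l) (Y(l) = 1/(l + (-5)²) = 1/(l + 25) = 1/(25 + l))
Y(5/6 + 4/(-2))*302 = 302/(25 + (5/6 + 4/(-2))) = 302/(25 + (5*(⅙) + 4*(-½))) = 302/(25 + (⅚ - 2)) = 302/(25 - 7/6) = 302/(143/6) = (6/143)*302 = 1812/143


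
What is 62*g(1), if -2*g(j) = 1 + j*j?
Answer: -62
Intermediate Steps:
g(j) = -½ - j²/2 (g(j) = -(1 + j*j)/2 = -(1 + j²)/2 = -½ - j²/2)
62*g(1) = 62*(-½ - ½*1²) = 62*(-½ - ½*1) = 62*(-½ - ½) = 62*(-1) = -62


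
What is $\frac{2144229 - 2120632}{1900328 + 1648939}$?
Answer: $\frac{23597}{3549267} \approx 0.0066484$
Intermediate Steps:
$\frac{2144229 - 2120632}{1900328 + 1648939} = \frac{23597}{3549267}$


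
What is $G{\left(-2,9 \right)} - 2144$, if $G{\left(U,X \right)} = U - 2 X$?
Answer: $-2164$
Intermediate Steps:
$G{\left(-2,9 \right)} - 2144 = \left(-2 - 18\right) - 2144 = -20 - 2144 = -2164$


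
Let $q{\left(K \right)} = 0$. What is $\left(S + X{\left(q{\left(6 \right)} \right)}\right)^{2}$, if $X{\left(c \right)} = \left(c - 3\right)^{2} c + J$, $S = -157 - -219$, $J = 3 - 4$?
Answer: $3721$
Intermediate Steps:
$J = -1$ ($J = 3 - 4 = -1$)
$S = 62$ ($S = -157 + 219 = 62$)
$X{\left(c \right)} = -1 + c \left(-3 + c\right)^{2}$ ($X{\left(c \right)} = \left(c - 3\right)^{2} c - 1 = \left(-3 + c\right)^{2} c - 1 = c \left(-3 + c\right)^{2} - 1 = -1 + c \left(-3 + c\right)^{2}$)
$\left(S + X{\left(q{\left(6 \right)} \right)}\right)^{2} = \left(62 - \left(1 + 0 \left(-3 + 0\right)^{2}\right)\right)^{2} = \left(62 - \left(1 + 0 \left(-3\right)^{2}\right)\right)^{2} = \left(62 + \left(-1 + 0 \cdot 9\right)\right)^{2} = \left(62 + \left(-1 + 0\right)\right)^{2} = \left(62 - 1\right)^{2} = 61^{2} = 3721$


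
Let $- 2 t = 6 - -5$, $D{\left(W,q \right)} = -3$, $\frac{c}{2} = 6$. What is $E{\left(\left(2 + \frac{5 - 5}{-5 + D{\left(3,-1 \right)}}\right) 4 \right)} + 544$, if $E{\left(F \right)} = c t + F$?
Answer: $486$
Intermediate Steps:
$c = 12$ ($c = 2 \cdot 6 = 12$)
$t = - \frac{11}{2}$ ($t = - \frac{6 - -5}{2} = - \frac{6 + 5}{2} = \left(- \frac{1}{2}\right) 11 = - \frac{11}{2} \approx -5.5$)
$E{\left(F \right)} = -66 + F$ ($E{\left(F \right)} = 12 \left(- \frac{11}{2}\right) + F = -66 + F$)
$E{\left(\left(2 + \frac{5 - 5}{-5 + D{\left(3,-1 \right)}}\right) 4 \right)} + 544 = \left(-66 + \left(2 + \frac{5 - 5}{-5 - 3}\right) 4\right) + 544 = \left(-66 + \left(2 + \frac{0}{-8}\right) 4\right) + 544 = \left(-66 + \left(2 + 0 \left(- \frac{1}{8}\right)\right) 4\right) + 544 = \left(-66 + \left(2 + 0\right) 4\right) + 544 = \left(-66 + 2 \cdot 4\right) + 544 = \left(-66 + 8\right) + 544 = -58 + 544 = 486$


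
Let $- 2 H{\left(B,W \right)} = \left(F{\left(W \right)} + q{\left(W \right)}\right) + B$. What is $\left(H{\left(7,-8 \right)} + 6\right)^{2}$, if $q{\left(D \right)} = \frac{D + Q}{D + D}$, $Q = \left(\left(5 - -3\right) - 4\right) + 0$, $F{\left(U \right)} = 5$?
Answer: $\frac{1}{64} \approx 0.015625$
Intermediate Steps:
$Q = 4$ ($Q = \left(\left(5 + 3\right) - 4\right) + 0 = \left(8 - 4\right) + 0 = 4 + 0 = 4$)
$q{\left(D \right)} = \frac{4 + D}{2 D}$ ($q{\left(D \right)} = \frac{D + 4}{D + D} = \frac{4 + D}{2 D}$)
$H{\left(B,W \right)} = - \frac{5}{2} - \frac{B}{2} - \frac{4 + W}{4 W}$ ($H{\left(B,W \right)} = - \frac{\left(5 + \frac{4 + W}{2 W}\right) + B}{2} = - \frac{5 + B + \frac{4 + W}{2 W}}{2} = - \frac{5}{2} - \frac{B}{2} - \frac{4 + W}{4 W}$)
$\left(H{\left(7,-8 \right)} + 6\right)^{2} = \left(\left(- \frac{11}{4} - \frac{1}{-8} - \frac{7}{2}\right) + 6\right)^{2} = \left(\left(- \frac{11}{4} - - \frac{1}{8} - \frac{7}{2}\right) + 6\right)^{2} = \left(\left(- \frac{11}{4} + \frac{1}{8} - \frac{7}{2}\right) + 6\right)^{2} = \left(- \frac{49}{8} + 6\right)^{2} = \left(- \frac{1}{8}\right)^{2} = \frac{1}{64}$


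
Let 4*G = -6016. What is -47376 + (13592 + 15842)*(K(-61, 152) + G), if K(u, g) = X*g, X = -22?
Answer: -142743408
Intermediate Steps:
G = -1504 (G = (1/4)*(-6016) = -1504)
K(u, g) = -22*g
-47376 + (13592 + 15842)*(K(-61, 152) + G) = -47376 + (13592 + 15842)*(-22*152 - 1504) = -47376 + 29434*(-3344 - 1504) = -47376 + 29434*(-4848) = -47376 - 142696032 = -142743408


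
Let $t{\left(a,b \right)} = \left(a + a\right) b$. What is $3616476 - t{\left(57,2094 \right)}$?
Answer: $3377760$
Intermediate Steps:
$t{\left(a,b \right)} = 2 a b$
$3616476 - t{\left(57,2094 \right)} = 3616476 - 2 \cdot 57 \cdot 2094 = 3616476 - 238716 = 3377760$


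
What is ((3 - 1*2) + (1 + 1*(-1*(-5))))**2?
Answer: 49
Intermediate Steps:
((3 - 1*2) + (1 + 1*(-1*(-5))))**2 = ((3 - 2) + (1 + 1*5))**2 = (1 + (1 + 5))**2 = (1 + 6)**2 = 7**2 = 49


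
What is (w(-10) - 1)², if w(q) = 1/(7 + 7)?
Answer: 169/196 ≈ 0.86224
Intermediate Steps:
w(q) = 1/14
(w(-10) - 1)² = (1/14 - 1)² = (-13/14)² = 169/196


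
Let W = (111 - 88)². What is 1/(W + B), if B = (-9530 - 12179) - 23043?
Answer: -1/44223 ≈ -2.2613e-5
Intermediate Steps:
W = 529 (W = 23² = 529)
B = -44752 (B = -21709 - 23043 = -44752)
1/(W + B) = 1/(529 - 44752) = 1/(-44223) = -1/44223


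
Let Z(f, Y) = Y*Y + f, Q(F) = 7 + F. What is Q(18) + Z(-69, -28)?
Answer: 740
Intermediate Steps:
Z(f, Y) = f + Y² (Z(f, Y) = Y² + f = f + Y²)
Q(18) + Z(-69, -28) = (7 + 18) + (-69 + (-28)²) = 25 + (-69 + 784) = 25 + 715 = 740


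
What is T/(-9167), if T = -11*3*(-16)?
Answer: -528/9167 ≈ -0.057598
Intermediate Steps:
T = 528 (T = -33*(-16) = 528)
T/(-9167) = 528/(-9167) = 528*(-1/9167) = -528/9167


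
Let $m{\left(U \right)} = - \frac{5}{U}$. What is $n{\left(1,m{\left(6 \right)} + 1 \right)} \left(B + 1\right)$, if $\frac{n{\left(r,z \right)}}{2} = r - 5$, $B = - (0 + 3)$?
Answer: $16$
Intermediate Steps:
$B = -3$ ($B = \left(-1\right) 3 = -3$)
$n{\left(r,z \right)} = -10 + 2 r$ ($n{\left(r,z \right)} = 2 \left(r - 5\right) = 2 \left(-5 + r\right) = -10 + 2 r$)
$n{\left(1,m{\left(6 \right)} + 1 \right)} \left(B + 1\right) = \left(-10 + 2 \cdot 1\right) \left(-3 + 1\right) = \left(-10 + 2\right) \left(-2\right) = \left(-8\right) \left(-2\right) = 16$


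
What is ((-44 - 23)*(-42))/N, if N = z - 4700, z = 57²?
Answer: -2814/1451 ≈ -1.9394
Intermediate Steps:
z = 3249
N = -1451 (N = 3249 - 4700 = -1451)
((-44 - 23)*(-42))/N = ((-44 - 23)*(-42))/(-1451) = -67*(-42)*(-1/1451) = 2814*(-1/1451) = -2814/1451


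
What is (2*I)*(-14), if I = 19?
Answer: -532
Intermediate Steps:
(2*I)*(-14) = (2*19)*(-14) = 38*(-14) = -532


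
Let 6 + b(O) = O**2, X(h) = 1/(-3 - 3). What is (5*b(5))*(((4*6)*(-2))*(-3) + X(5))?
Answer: 81985/6 ≈ 13664.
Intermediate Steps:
X(h) = -1/6 (X(h) = 1/(-6) = -1/6)
b(O) = -6 + O**2
(5*b(5))*(((4*6)*(-2))*(-3) + X(5)) = (5*(-6 + 5**2))*(((4*6)*(-2))*(-3) - 1/6) = (5*(-6 + 25))*((24*(-2))*(-3) - 1/6) = (5*19)*(-48*(-3) - 1/6) = 95*(144 - 1/6) = 95*(863/6) = 81985/6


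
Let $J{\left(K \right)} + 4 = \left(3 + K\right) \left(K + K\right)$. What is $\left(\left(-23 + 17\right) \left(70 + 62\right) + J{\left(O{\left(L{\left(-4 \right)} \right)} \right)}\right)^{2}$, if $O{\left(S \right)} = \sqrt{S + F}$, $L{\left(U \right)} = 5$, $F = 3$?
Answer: $608688 - 18720 \sqrt{2} \approx 5.8221 \cdot 10^{5}$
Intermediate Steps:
$O{\left(S \right)} = \sqrt{3 + S}$ ($O{\left(S \right)} = \sqrt{S + 3} = \sqrt{3 + S}$)
$J{\left(K \right)} = -4 + 2 K \left(3 + K\right)$ ($J{\left(K \right)} = -4 + \left(3 + K\right) \left(K + K\right) = -4 + \left(3 + K\right) 2 K = -4 + 2 K \left(3 + K\right)$)
$\left(\left(-23 + 17\right) \left(70 + 62\right) + J{\left(O{\left(L{\left(-4 \right)} \right)} \right)}\right)^{2} = \left(\left(-23 + 17\right) \left(70 + 62\right) + \left(-4 + 2 \left(\sqrt{3 + 5}\right)^{2} + 6 \sqrt{3 + 5}\right)\right)^{2} = \left(\left(-6\right) 132 + \left(-4 + 2 \left(\sqrt{8}\right)^{2} + 6 \sqrt{8}\right)\right)^{2} = \left(-792 + \left(-4 + 2 \left(2 \sqrt{2}\right)^{2} + 6 \cdot 2 \sqrt{2}\right)\right)^{2} = \left(-792 + \left(-4 + 2 \cdot 8 + 12 \sqrt{2}\right)\right)^{2} = \left(-792 + \left(-4 + 16 + 12 \sqrt{2}\right)\right)^{2} = \left(-792 + \left(12 + 12 \sqrt{2}\right)\right)^{2} = \left(-780 + 12 \sqrt{2}\right)^{2}$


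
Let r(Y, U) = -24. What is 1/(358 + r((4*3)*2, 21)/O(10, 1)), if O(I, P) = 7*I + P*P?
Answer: 71/25394 ≈ 0.0027959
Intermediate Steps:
O(I, P) = P² + 7*I (O(I, P) = 7*I + P² = P² + 7*I)
1/(358 + r((4*3)*2, 21)/O(10, 1)) = 1/(358 - 24/(1² + 7*10)) = 1/(358 - 24/(1 + 70)) = 1/(358 - 24/71) = 1/(25394/71) = 71/25394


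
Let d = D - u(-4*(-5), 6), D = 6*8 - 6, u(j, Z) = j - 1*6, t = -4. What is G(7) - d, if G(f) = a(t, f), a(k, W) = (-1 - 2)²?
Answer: -19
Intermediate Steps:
u(j, Z) = -6 + j (u(j, Z) = j - 6 = -6 + j)
D = 42 (D = 48 - 6 = 42)
a(k, W) = 9 (a(k, W) = (-3)² = 9)
d = 28 (d = 42 - (-6 - 4*(-5)) = 42 - (-6 + 20) = 42 - 1*14 = 42 - 14 = 28)
G(f) = 9
G(7) - d = 9 - 1*28 = 9 - 28 = -19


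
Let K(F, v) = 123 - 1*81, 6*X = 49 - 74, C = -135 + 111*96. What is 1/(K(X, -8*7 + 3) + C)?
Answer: 1/10563 ≈ 9.4670e-5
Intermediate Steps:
C = 10521 (C = -135 + 10656 = 10521)
X = -25/6 (X = (49 - 74)/6 = (⅙)*(-25) = -25/6 ≈ -4.1667)
K(F, v) = 42 (K(F, v) = 123 - 81 = 42)
1/(K(X, -8*7 + 3) + C) = 1/(42 + 10521) = 1/10563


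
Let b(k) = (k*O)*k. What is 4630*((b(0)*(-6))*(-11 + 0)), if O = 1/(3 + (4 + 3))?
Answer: 0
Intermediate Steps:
O = 1/10 (O = 1/(3 + 7) = 1/10 ≈ 0.10000)
b(k) = k**2/10 (b(k) = (k*(1/10))*k = (k/10)*k = k**2/10)
4630*((b(0)*(-6))*(-11 + 0)) = 4630*((((1/10)*0**2)*(-6))*(-11 + 0)) = 4630*((((1/10)*0)*(-6))*(-11)) = 4630*((0*(-6))*(-11)) = 4630*(0*(-11)) = 4630*0 = 0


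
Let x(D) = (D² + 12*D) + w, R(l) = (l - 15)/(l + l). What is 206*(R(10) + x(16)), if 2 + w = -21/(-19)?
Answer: 3497983/38 ≈ 92052.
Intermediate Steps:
R(l) = (-15 + l)/(2*l) (R(l) = (-15 + l)/((2*l)) = (-15 + l)*(1/(2*l)) = (-15 + l)/(2*l))
w = -17/19 (w = -2 - 21/(-19) = -2 - 21*(-1/19) = -2 + 21/19 = -17/19 ≈ -0.89474)
x(D) = -17/19 + D² + 12*D (x(D) = (D² + 12*D) - 17/19 = -17/19 + D² + 12*D)
206*(R(10) + x(16)) = 206*((½)*(-15 + 10)/10 + (-17/19 + 16² + 12*16)) = 206*((½)*(⅒)*(-5) + (-17/19 + 256 + 192)) = 206*(-¼ + 8495/19) = 206*(33961/76) = 3497983/38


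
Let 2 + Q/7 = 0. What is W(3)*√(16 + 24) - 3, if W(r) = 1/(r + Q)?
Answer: -3 - 2*√10/11 ≈ -3.5750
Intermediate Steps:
Q = -14 (Q = -14 + 7*0 = -14 + 0 = -14)
W(r) = 1/(-14 + r) (W(r) = 1/(r - 14) = 1/(-14 + r))
W(3)*√(16 + 24) - 3 = √(16 + 24)/(-14 + 3) - 3 = √40/(-11) - 3 = -2*√10/11 - 3 = -3 - 2*√10/11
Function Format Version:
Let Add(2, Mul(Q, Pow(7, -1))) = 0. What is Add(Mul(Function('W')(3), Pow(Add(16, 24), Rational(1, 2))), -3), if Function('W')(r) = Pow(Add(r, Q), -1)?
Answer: Add(-3, Mul(Rational(-2, 11), Pow(10, Rational(1, 2)))) ≈ -3.5750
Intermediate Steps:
Q = -14 (Q = Add(-14, Mul(7, 0)) = Add(-14, 0) = -14)
Function('W')(r) = Pow(Add(-14, r), -1) (Function('W')(r) = Pow(Add(r, -14), -1) = Pow(Add(-14, r), -1))
Add(Mul(Function('W')(3), Pow(Add(16, 24), Rational(1, 2))), -3) = Add(Mul(Pow(Add(-14, 3), -1), Pow(Add(16, 24), Rational(1, 2))), -3) = Add(Mul(Pow(-11, -1), Pow(40, Rational(1, 2))), -3) = Add(Mul(Rational(-1, 11), Mul(2, Pow(10, Rational(1, 2)))), -3) = Add(Mul(Rational(-2, 11), Pow(10, Rational(1, 2))), -3) = Add(-3, Mul(Rational(-2, 11), Pow(10, Rational(1, 2))))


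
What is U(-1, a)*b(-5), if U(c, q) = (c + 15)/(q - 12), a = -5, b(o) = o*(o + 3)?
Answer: -140/17 ≈ -8.2353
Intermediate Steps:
b(o) = o*(3 + o)
U(c, q) = (15 + c)/(-12 + q)
U(-1, a)*b(-5) = ((15 - 1)/(-12 - 5))*(-5*(3 - 5)) = (14/(-17))*(-5*(-2)) = -1/17*14*10 = -14/17*10 = -140/17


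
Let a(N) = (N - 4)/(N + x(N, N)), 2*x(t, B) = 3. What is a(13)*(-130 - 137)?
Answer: -4806/29 ≈ -165.72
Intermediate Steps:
x(t, B) = 3/2 (x(t, B) = (1/2)*3 = 3/2)
a(N) = (-4 + N)/(3/2 + N) (a(N) = (N - 4)/(N + 3/2) = (-4 + N)/(3/2 + N))
a(13)*(-130 - 137) = (2*(-4 + 13)/(3 + 2*13))*(-130 - 137) = (2*9/(3 + 26))*(-267) = (2*9/29)*(-267) = (2*(1/29)*9)*(-267) = (18/29)*(-267) = -4806/29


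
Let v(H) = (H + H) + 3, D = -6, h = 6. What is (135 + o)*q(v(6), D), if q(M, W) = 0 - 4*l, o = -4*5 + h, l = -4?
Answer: 1936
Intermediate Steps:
v(H) = 3 + 2*H (v(H) = 2*H + 3 = 3 + 2*H)
o = -14 (o = -4*5 + 6 = -20 + 6 = -14)
q(M, W) = 16 (q(M, W) = 0 - 4*(-4) = 0 + 16 = 16)
(135 + o)*q(v(6), D) = (135 - 14)*16 = 121*16 = 1936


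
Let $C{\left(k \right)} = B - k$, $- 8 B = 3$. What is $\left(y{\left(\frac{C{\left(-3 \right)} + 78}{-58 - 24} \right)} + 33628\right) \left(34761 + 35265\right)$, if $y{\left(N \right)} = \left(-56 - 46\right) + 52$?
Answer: $2351333028$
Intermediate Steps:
$B = - \frac{3}{8}$ ($B = \left(- \frac{1}{8}\right) 3 = - \frac{3}{8} \approx -0.375$)
$C{\left(k \right)} = - \frac{3}{8} - k$
$y{\left(N \right)} = -50$ ($y{\left(N \right)} = -102 + 52 = -50$)
$\left(y{\left(\frac{C{\left(-3 \right)} + 78}{-58 - 24} \right)} + 33628\right) \left(34761 + 35265\right) = \left(-50 + 33628\right) \left(34761 + 35265\right) = 33578 \cdot 70026 = 2351333028$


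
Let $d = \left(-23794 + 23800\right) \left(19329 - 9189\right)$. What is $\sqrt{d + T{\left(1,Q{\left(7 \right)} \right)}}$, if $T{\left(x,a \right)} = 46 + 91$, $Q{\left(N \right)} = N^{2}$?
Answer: $\sqrt{60977} \approx 246.94$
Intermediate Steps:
$T{\left(x,a \right)} = 137$
$d = 60840$ ($d = 6 \cdot 10140 = 60840$)
$\sqrt{d + T{\left(1,Q{\left(7 \right)} \right)}} = \sqrt{60840 + 137} = \sqrt{60977}$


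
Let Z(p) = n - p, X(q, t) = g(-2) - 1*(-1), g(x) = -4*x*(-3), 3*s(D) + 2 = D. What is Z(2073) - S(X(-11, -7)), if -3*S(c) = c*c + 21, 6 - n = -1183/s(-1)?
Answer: -9200/3 ≈ -3066.7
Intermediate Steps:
s(D) = -⅔ + D/3
n = -1177 (n = 6 - (-1183)/(-⅔ + (⅓)*(-1)) = 6 - (-1183)/(-⅔ - ⅓) = 6 - (-1183)/(-1) = 6 - (-1183)*(-1) = 6 - 1*1183 = 6 - 1183 = -1177)
g(x) = 12*x
X(q, t) = -23 (X(q, t) = 12*(-2) - 1*(-1) = -24 + 1 = -23)
Z(p) = -1177 - p
S(c) = -7 - c²/3 (S(c) = -(c*c + 21)/3 = -(c² + 21)/3 = -(21 + c²)/3 = -7 - c²/3)
Z(2073) - S(X(-11, -7)) = (-1177 - 1*2073) - (-7 - ⅓*(-23)²) = (-1177 - 2073) - (-7 - ⅓*529) = -3250 - (-7 - 529/3) = -3250 - 1*(-550/3) = -3250 + 550/3 = -9200/3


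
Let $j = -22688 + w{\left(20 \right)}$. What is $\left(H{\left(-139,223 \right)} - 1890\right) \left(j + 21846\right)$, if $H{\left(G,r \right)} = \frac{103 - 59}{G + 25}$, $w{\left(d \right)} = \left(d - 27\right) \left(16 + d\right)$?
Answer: $\frac{117880688}{57} \approx 2.0681 \cdot 10^{6}$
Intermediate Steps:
$w{\left(d \right)} = \left(-27 + d\right) \left(16 + d\right)$
$j = -22940$ ($j = -22688 - \left(652 - 400\right) = -22688 - 252 = -22940$)
$H{\left(G,r \right)} = \frac{44}{25 + G}$
$\left(H{\left(-139,223 \right)} - 1890\right) \left(j + 21846\right) = \left(\frac{44}{25 - 139} - 1890\right) \left(-22940 + 21846\right) = \left(\frac{44}{-114} - 1890\right) \left(-1094\right) = \left(44 \left(- \frac{1}{114}\right) - 1890\right) \left(-1094\right) = \left(- \frac{22}{57} - 1890\right) \left(-1094\right) = \left(- \frac{107752}{57}\right) \left(-1094\right) = \frac{117880688}{57}$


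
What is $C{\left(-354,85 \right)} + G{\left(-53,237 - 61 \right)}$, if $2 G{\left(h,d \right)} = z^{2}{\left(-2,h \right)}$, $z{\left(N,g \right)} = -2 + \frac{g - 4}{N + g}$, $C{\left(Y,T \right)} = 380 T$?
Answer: $\frac{195417809}{6050} \approx 32300.0$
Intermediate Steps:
$z{\left(N,g \right)} = -2 + \frac{-4 + g}{N + g}$
$G{\left(h,d \right)} = \frac{h^{2}}{2 \left(-2 + h\right)^{2}}$ ($G{\left(h,d \right)} = \frac{\left(\frac{-4 - h - -4}{-2 + h}\right)^{2}}{2} = \frac{\left(\frac{-4 - h + 4}{-2 + h}\right)^{2}}{2} = \frac{\left(\frac{\left(-1\right) h}{-2 + h}\right)^{2}}{2} = \frac{\left(- \frac{h}{-2 + h}\right)^{2}}{2} = \frac{h^{2} \frac{1}{\left(-2 + h\right)^{2}}}{2} = \frac{h^{2}}{2 \left(-2 + h\right)^{2}}$)
$C{\left(-354,85 \right)} + G{\left(-53,237 - 61 \right)} = 380 \cdot 85 + \frac{\left(-53\right)^{2}}{2 \left(-2 - 53\right)^{2}} = 32300 + \frac{1}{2} \cdot 2809 \cdot \frac{1}{3025} = 32300 + \frac{2809}{6050} = \frac{195417809}{6050}$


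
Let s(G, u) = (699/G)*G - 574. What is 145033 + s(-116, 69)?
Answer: 145158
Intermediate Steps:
s(G, u) = 125 (s(G, u) = 699 - 574 = 125)
145033 + s(-116, 69) = 145033 + 125 = 145158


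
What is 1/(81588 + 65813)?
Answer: 1/147401 ≈ 6.7842e-6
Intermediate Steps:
1/(81588 + 65813) = 1/147401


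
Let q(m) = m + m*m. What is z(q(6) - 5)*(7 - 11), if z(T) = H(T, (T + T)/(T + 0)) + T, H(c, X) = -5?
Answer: -128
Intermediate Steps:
q(m) = m + m²
z(T) = -5 + T
z(q(6) - 5)*(7 - 11) = (-5 + (6*(1 + 6) - 5))*(7 - 11) = (-5 + (6*7 - 5))*(-4) = (-5 + (42 - 5))*(-4) = (-5 + 37)*(-4) = 32*(-4) = -128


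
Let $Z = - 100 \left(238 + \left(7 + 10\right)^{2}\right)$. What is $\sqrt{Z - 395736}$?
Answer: $2 i \sqrt{112109} \approx 669.65 i$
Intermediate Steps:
$Z = -52700$ ($Z = - 100 \left(238 + 17^{2}\right) = - 100 \left(238 + 289\right) = \left(-100\right) 527 = -52700$)
$\sqrt{Z - 395736} = \sqrt{-52700 - 395736} = \sqrt{-448436} = 2 i \sqrt{112109}$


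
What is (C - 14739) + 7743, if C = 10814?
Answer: 3818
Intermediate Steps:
(C - 14739) + 7743 = (10814 - 14739) + 7743 = -3925 + 7743 = 3818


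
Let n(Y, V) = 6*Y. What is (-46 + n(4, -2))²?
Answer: 484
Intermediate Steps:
(-46 + n(4, -2))² = (-46 + 6*4)² = (-46 + 24)² = (-22)² = 484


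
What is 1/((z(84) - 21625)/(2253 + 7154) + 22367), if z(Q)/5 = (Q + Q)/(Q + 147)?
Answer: 103477/2314232224 ≈ 4.4713e-5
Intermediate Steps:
z(Q) = 10*Q/(147 + Q) (z(Q) = 5*((Q + Q)/(Q + 147)) = 5*((2*Q)/(147 + Q)) = 5*(2*Q/(147 + Q)) = 10*Q/(147 + Q))
1/((z(84) - 21625)/(2253 + 7154) + 22367) = 1/((10*84/(147 + 84) - 21625)/(2253 + 7154) + 22367) = 1/((10*84/231 - 21625)/9407 + 22367) = 1/((10*84*(1/231) - 21625)*(1/9407) + 22367) = 1/((40/11 - 21625)*(1/9407) + 22367) = 1/(-237835/11*1/9407 + 22367) = 1/(-237835/103477 + 22367) = 1/(2314232224/103477) = 103477/2314232224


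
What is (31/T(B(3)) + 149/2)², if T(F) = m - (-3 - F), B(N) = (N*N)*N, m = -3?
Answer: 16687225/2916 ≈ 5722.6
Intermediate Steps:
B(N) = N³ (B(N) = N²*N = N³)
T(F) = F (T(F) = -3 - (-3 - F) = -3 + (3 + F) = F)
(31/T(B(3)) + 149/2)² = (31/(3³) + 149/2)² = (31/27 + 149*(½))² = (31*(1/27) + 149/2)² = (31/27 + 149/2)² = (4085/54)² = 16687225/2916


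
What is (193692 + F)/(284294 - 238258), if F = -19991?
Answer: 173701/46036 ≈ 3.7732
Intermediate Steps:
(193692 + F)/(284294 - 238258) = (193692 - 19991)/(284294 - 238258) = 173701/46036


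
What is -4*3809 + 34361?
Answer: 19125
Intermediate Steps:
-4*3809 + 34361 = -15236 + 34361 = 19125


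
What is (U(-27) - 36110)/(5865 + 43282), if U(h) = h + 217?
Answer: -35920/49147 ≈ -0.73087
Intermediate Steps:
U(h) = 217 + h
(U(-27) - 36110)/(5865 + 43282) = ((217 - 27) - 36110)/(5865 + 43282) = (190 - 36110)/49147 = -35920*1/49147 = -35920/49147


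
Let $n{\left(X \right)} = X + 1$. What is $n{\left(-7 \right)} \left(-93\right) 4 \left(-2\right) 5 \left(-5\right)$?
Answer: $111600$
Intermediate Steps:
$n{\left(X \right)} = 1 + X$
$n{\left(-7 \right)} \left(-93\right) 4 \left(-2\right) 5 \left(-5\right) = \left(1 - 7\right) \left(-93\right) 4 \left(-2\right) 5 \left(-5\right) = \left(-6\right) \left(-93\right) 4 \left(\left(-10\right) \left(-5\right)\right) = 558 \cdot 4 \cdot 50 = 558 \cdot 200 = 111600$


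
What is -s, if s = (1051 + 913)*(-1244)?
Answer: 2443216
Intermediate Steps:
s = -2443216 (s = 1964*(-1244) = -2443216)
-s = -1*(-2443216) = 2443216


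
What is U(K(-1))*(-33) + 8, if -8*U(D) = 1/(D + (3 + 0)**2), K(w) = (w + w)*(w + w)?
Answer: 865/104 ≈ 8.3173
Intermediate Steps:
K(w) = 4*w**2 (K(w) = (2*w)*(2*w) = 4*w**2)
U(D) = -1/(8*(9 + D)) (U(D) = -1/(8*(D + (3 + 0)**2)) = -1/(8*(D + 3**2)) = -1/(8*(D + 9)) = -1/(8*(9 + D)))
U(K(-1))*(-33) + 8 = -1/(72 + 8*(4*(-1)**2))*(-33) + 8 = -1/(72 + 8*(4*1))*(-33) + 8 = -1/(72 + 8*4)*(-33) + 8 = -1/(72 + 32)*(-33) + 8 = -1/104*(-33) + 8 = 33/104 + 8 = 865/104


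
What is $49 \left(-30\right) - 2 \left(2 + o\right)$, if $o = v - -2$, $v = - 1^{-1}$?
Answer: $-1476$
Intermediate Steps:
$v = -1$ ($v = \left(-1\right) 1 = -1$)
$o = 1$ ($o = -1 - -2 = -1 + 2 = 1$)
$49 \left(-30\right) - 2 \left(2 + o\right) = 49 \left(-30\right) - 2 \left(2 + 1\right) = -1470 - 6 = -1476$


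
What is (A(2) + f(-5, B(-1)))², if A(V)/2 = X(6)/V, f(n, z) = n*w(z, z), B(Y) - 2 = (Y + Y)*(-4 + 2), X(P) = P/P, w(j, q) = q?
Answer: 841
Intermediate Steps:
X(P) = 1
B(Y) = 2 - 4*Y (B(Y) = 2 + (Y + Y)*(-4 + 2) = 2 + (2*Y)*(-2) = 2 - 4*Y)
f(n, z) = n*z
A(V) = 2/V (A(V) = 2*(1/V) = 2/V)
(A(2) + f(-5, B(-1)))² = (2/2 - 5*(2 - 4*(-1)))² = (2*(½) - 5*(2 + 4))² = (1 - 5*6)² = (1 - 30)² = (-29)² = 841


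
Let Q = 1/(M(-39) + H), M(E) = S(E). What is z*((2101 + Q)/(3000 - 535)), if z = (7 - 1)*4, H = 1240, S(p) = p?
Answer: 60559248/2960465 ≈ 20.456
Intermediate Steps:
M(E) = E
z = 24 (z = 6*4 = 24)
Q = 1/1201 (Q = 1/(-39 + 1240) = 1/1201 ≈ 0.00083264)
z*((2101 + Q)/(3000 - 535)) = 24*((2101 + 1/1201)/(3000 - 535)) = 24*((2523302/1201)/2465) = 24*((2523302/1201)*(1/2465)) = 24*(2523302/2960465) = 60559248/2960465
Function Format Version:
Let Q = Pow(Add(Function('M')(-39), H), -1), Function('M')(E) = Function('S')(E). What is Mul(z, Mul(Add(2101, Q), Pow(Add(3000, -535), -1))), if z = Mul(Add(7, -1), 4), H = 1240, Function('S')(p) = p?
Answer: Rational(60559248, 2960465) ≈ 20.456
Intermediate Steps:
Function('M')(E) = E
z = 24 (z = Mul(6, 4) = 24)
Q = Rational(1, 1201) (Q = Pow(Add(-39, 1240), -1) = Pow(1201, -1) = Rational(1, 1201) ≈ 0.00083264)
Mul(z, Mul(Add(2101, Q), Pow(Add(3000, -535), -1))) = Mul(24, Mul(Add(2101, Rational(1, 1201)), Pow(Add(3000, -535), -1))) = Mul(24, Mul(Rational(2523302, 1201), Pow(2465, -1))) = Mul(24, Mul(Rational(2523302, 1201), Rational(1, 2465))) = Mul(24, Rational(2523302, 2960465)) = Rational(60559248, 2960465)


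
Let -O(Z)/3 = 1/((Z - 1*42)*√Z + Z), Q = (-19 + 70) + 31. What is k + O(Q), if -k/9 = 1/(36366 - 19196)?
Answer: 3154/2172005 - 10*√82/10373 ≈ -0.0072777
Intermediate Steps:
Q = 82 (Q = 51 + 31 = 82)
O(Z) = -3/(Z + √Z*(-42 + Z)) (O(Z) = -3/((Z - 1*42)*√Z + Z) = -3/((Z - 42)*√Z + Z) = -3/((-42 + Z)*√Z + Z) = -3/(√Z*(-42 + Z) + Z) = -3/(Z + √Z*(-42 + Z)))
k = -9/17170 (k = -9/(36366 - 19196) = -9/17170 ≈ -0.00052417)
k + O(Q) = -9/17170 - 3/(82 + 82^(3/2) - 42*√82) = -9/17170 - 3/(82 + 82*√82 - 42*√82) = -9/17170 - 3/(82 + 40*√82)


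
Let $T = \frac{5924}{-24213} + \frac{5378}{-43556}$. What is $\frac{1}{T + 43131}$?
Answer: $\frac{527310714}{22743244283905} \approx 2.3185 \cdot 10^{-5}$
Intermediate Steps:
$T = - \frac{194121629}{527310714}$ ($T = 5924 \left(- \frac{1}{24213}\right) + 5378 \left(- \frac{1}{43556}\right) = - \frac{5924}{24213} - \frac{2689}{21778} = - \frac{194121629}{527310714} \approx -0.36813$)
$\frac{1}{T + 43131} = \frac{1}{- \frac{194121629}{527310714} + 43131} = \frac{1}{\frac{22743244283905}{527310714}} = \frac{527310714}{22743244283905}$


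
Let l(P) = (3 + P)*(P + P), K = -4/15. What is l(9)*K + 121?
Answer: 317/5 ≈ 63.400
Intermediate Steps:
K = -4/15 (K = -4*1/15 = -4/15 ≈ -0.26667)
l(P) = 2*P*(3 + P) (l(P) = (3 + P)*(2*P) = 2*P*(3 + P))
l(9)*K + 121 = (2*9*(3 + 9))*(-4/15) + 121 = (2*9*12)*(-4/15) + 121 = 216*(-4/15) + 121 = -288/5 + 121 = 317/5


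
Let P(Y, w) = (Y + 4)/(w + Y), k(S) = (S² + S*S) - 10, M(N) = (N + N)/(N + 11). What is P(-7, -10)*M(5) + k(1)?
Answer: -1073/136 ≈ -7.8897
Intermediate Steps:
M(N) = 2*N/(11 + N) (M(N) = (2*N)/(11 + N) = 2*N/(11 + N))
k(S) = -10 + 2*S² (k(S) = (S² + S²) - 10 = 2*S² - 10 = -10 + 2*S²)
P(Y, w) = (4 + Y)/(Y + w)
P(-7, -10)*M(5) + k(1) = ((4 - 7)/(-7 - 10))*(2*5/(11 + 5)) + (-10 + 2*1²) = (-3/(-17))*(2*5/16) + (-10 + 2*1) = (-1/17*(-3))*(2*5*(1/16)) + (-10 + 2) = (3/17)*(5/8) - 8 = 15/136 - 8 = -1073/136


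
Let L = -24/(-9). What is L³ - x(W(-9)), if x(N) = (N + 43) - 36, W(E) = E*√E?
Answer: 323/27 + 27*I ≈ 11.963 + 27.0*I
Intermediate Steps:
W(E) = E^(3/2)
x(N) = 7 + N (x(N) = (43 + N) - 36 = 7 + N)
L = 8/3 (L = -24*(-⅑) = 8/3 ≈ 2.6667)
L³ - x(W(-9)) = (8/3)³ - (7 + (-9)^(3/2)) = 512/27 - (7 - 27*I) = 512/27 + (-7 + 27*I) = 323/27 + 27*I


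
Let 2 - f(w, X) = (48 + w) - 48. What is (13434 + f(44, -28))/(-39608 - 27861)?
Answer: -13392/67469 ≈ -0.19849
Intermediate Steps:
f(w, X) = 2 - w (f(w, X) = 2 - ((48 + w) - 48) = 2 - w)
(13434 + f(44, -28))/(-39608 - 27861) = (13434 + (2 - 1*44))/(-39608 - 27861) = (13434 + (2 - 44))/(-67469) = (13434 - 42)*(-1/67469) = 13392*(-1/67469) = -13392/67469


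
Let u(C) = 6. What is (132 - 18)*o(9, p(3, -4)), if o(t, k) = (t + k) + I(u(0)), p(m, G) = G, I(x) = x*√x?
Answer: 570 + 684*√6 ≈ 2245.4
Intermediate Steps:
I(x) = x^(3/2)
o(t, k) = k + t + 6*√6 (o(t, k) = (t + k) + 6^(3/2) = (k + t) + 6*√6 = k + t + 6*√6)
(132 - 18)*o(9, p(3, -4)) = (132 - 18)*(-4 + 9 + 6*√6) = 114*(5 + 6*√6) = 570 + 684*√6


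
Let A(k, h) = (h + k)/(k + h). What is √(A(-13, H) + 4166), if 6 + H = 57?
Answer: 3*√463 ≈ 64.552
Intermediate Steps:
H = 51 (H = -6 + 57 = 51)
A(k, h) = 1 (A(k, h) = (h + k)/(h + k) = 1)
√(A(-13, H) + 4166) = √(1 + 4166) = √4167 = 3*√463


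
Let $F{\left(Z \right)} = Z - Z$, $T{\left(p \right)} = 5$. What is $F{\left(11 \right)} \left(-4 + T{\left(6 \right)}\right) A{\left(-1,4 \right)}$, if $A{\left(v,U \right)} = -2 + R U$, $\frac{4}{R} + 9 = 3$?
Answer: $0$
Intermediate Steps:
$R = - \frac{2}{3}$ ($R = \frac{4}{-9 + 3} = \frac{4}{-6} = 4 \left(- \frac{1}{6}\right) = - \frac{2}{3} \approx -0.66667$)
$A{\left(v,U \right)} = -2 - \frac{2 U}{3}$
$F{\left(Z \right)} = 0$
$F{\left(11 \right)} \left(-4 + T{\left(6 \right)}\right) A{\left(-1,4 \right)} = 0 \left(-4 + 5\right) \left(-2 - \frac{8}{3}\right) = 0 \cdot 1 \left(-2 - \frac{8}{3}\right) = 0 \cdot 1 \left(- \frac{14}{3}\right) = 0 \left(- \frac{14}{3}\right) = 0$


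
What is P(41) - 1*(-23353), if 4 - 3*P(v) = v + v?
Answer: 23327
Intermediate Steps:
P(v) = 4/3 - 2*v/3 (P(v) = 4/3 - (v + v)/3 = 4/3 - 2*v/3)
P(41) - 1*(-23353) = (4/3 - ⅔*41) - 1*(-23353) = (4/3 - 82/3) + 23353 = -26 + 23353 = 23327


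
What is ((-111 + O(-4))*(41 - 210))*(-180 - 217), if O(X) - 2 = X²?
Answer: -6239649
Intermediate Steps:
O(X) = 2 + X²
((-111 + O(-4))*(41 - 210))*(-180 - 217) = ((-111 + (2 + (-4)²))*(41 - 210))*(-180 - 217) = ((-111 + (2 + 16))*(-169))*(-397) = ((-111 + 18)*(-169))*(-397) = -93*(-169)*(-397) = 15717*(-397) = -6239649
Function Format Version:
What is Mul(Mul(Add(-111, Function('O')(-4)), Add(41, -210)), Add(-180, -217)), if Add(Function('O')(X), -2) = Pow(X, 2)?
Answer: -6239649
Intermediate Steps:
Function('O')(X) = Add(2, Pow(X, 2))
Mul(Mul(Add(-111, Function('O')(-4)), Add(41, -210)), Add(-180, -217)) = Mul(Mul(Add(-111, Add(2, Pow(-4, 2))), Add(41, -210)), Add(-180, -217)) = Mul(Mul(Add(-111, Add(2, 16)), -169), -397) = Mul(Mul(Add(-111, 18), -169), -397) = Mul(Mul(-93, -169), -397) = Mul(15717, -397) = -6239649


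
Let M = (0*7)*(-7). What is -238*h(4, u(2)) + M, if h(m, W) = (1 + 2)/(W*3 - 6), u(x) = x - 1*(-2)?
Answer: -119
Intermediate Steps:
M = 0 (M = 0*(-7) = 0)
u(x) = 2 + x (u(x) = x + 2 = 2 + x)
h(m, W) = 3/(-6 + 3*W) (h(m, W) = 3/(3*W - 6) = 3/(-6 + 3*W))
-238*h(4, u(2)) + M = -238/(-2 + (2 + 2)) + 0 = -238/(-2 + 4) + 0 = -238/2 + 0 = -238*½ + 0 = -119 + 0 = -119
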